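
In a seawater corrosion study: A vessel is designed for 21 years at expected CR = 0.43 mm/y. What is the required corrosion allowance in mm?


Corrosion allowance = CR × design life
CA = 0.43 * 21 = 9.03 mm

9.03 mm


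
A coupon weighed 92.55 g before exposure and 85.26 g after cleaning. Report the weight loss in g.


Weight loss = initial − final
WL = 92.55 − 85.26 = 7.29 g

7.29 g


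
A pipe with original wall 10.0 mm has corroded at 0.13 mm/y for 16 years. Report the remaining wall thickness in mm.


Remaining wall = original − CR × time
t = 10.0 − 0.13*16 = 10.0 − 2.08 = 7.92 mm

7.92 mm


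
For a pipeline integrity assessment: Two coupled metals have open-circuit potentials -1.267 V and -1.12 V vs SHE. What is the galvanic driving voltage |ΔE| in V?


Driving voltage is the absolute potential difference.
|ΔE| = |-1.267 − (-1.12)| = 0.147 V

0.147 V


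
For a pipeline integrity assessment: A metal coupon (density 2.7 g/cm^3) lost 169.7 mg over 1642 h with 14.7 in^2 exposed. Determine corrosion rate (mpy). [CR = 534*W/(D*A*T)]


Apply the mpy weight-loss relation: CR = 534 * W / (D * A * T)
Numerator: 534 * 169.7 = 90619.8
Denominator: 2.7 * 14.7 * 1642 = 65170.98
CR = 90619.8 / 65170.98 = 1.39049 mpy

1.39049 mpy


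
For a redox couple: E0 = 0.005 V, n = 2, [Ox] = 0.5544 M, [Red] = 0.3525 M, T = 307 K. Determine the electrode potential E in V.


Apply the Nernst equation: E = E0 + (RT/nF)*ln([Ox]/[Red])
Step 1: RT/nF = 8.314*307/(2*96485) = 0.01322692 V
Step 2: [Ox]/[Red] = 0.5544/0.3525 = 1.572766
Step 3: ln(1.572766) = 0.452836
Step 4: correction = 0.01322692 * 0.452836 = 0.006 V
E = 0.005 + 0.006 = 0.011 V

0.011 V


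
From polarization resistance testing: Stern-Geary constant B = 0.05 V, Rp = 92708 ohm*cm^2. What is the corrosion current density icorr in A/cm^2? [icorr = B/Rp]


Apply the Stern-Geary relation: icorr = B / Rp
icorr = 0.05 / 92708 = 5.393×10^-7 A/cm^2

5.393×10^-7 A/cm^2


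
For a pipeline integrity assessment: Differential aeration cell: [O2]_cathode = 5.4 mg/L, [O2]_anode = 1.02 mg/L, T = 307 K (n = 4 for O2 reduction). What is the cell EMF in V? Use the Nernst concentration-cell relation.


Apply the Nernst concentration-cell relation: E = (RT/nF)*ln(C_cathode/C_anode)
RT/nF = 8.314*307/(4*96485) = 0.00661346 V
ln(5.4/1.02) = 1.6666
E = 0.00661346 * 1.6666 = 0.01102 V

0.01102 V


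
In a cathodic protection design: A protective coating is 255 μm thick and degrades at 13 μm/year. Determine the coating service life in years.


Service life = thickness / degradation rate
Life = 255 / 13 = 19.6 years

19.6 years


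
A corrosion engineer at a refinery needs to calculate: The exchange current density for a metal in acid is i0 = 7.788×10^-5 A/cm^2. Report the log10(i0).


i0 = 7.788×10^-5 A/cm^2
log10(i0) = -4.109

-4.109


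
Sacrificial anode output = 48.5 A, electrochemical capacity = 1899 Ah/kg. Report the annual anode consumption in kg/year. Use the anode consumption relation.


Annual consumption = current * hours per year / capacity
Rate = 48.5 * 8760 / 1899 = 223.7 kg/year

223.7 kg/year


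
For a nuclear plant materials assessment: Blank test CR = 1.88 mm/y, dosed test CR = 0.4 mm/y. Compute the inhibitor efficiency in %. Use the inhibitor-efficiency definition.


Apply the inhibitor-efficiency definition: IE = (CR_blank − CR_inh)/CR_blank × 100
IE = (1.88 − 0.4) / 1.88 × 100
IE = 1.48 / 1.88 × 100 = 78.7 %

78.7 %


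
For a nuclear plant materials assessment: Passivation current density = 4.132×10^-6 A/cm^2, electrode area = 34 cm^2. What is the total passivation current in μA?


I = i_pass * A, then convert A → μA (×10^6)
I = 4.132×10^-6 * 34 * 10^6 = 140.49 μA

140.49 μA


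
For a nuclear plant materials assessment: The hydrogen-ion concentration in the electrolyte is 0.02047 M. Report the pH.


pH = −log10[H+]
pH = −log10(0.02047) = 1.69

1.69


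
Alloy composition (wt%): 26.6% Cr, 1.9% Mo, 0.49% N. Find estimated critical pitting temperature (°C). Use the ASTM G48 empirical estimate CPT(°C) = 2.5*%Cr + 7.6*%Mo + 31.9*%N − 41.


Apply the ASTM G48 empirical CPT estimate: CPT(°C) = 2.5*%Cr + 7.6*%Mo + 31.9*%N − 41
2.5*26.6 = 66.5; 7.6*1.9 = 14.44; 31.9*0.49 = 15.631
CPT = 66.5 + 14.44 + 15.631 − 41 = 55.571 °C
Rounded to 0.1 °C: CPT ≈ 55.6 °C

55.6 °C


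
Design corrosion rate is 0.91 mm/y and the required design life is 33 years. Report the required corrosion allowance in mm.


Corrosion allowance = CR × design life
CA = 0.91 * 33 = 30.03 mm

30.03 mm


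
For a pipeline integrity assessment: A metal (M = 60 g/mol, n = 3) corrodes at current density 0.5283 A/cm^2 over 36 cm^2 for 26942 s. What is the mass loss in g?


Apply Faraday's law: m = i*A*t*M / (n*F)
Total charge passed Q = i*A*t = 0.5283*36*26942 = 512404.5096 C
m = Q*M/(n*F) = 512404.5096*60/(3*96485) = 106.21434 g

106.21434 g


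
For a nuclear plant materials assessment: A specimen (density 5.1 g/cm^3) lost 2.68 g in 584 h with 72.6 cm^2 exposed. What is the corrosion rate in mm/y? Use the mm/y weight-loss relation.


Apply the mm/y weight-loss relation: CR = 87600 * W / (D * A * T)
Numerator: 87600 * 2.68 = 234768.0
Denominator: 5.1 * 72.6 * 584 = 216231.84
CR = 234768.0 / 216231.84 = 1.0857 mm/y

1.0857 mm/y


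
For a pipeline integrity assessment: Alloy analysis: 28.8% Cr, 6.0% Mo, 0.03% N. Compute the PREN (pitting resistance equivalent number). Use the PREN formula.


Apply the PREN formula: PREN = Cr + 3.3*Mo + 16*N
PREN = 28.8 + 3.3*6.0 + 16*0.03
PREN = 28.8 + 19.8 + 0.48 = 49.08

49.08


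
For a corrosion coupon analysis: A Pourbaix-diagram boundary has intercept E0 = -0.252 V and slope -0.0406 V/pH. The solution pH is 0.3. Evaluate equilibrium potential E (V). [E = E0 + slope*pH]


Apply the Pourbaix line equation: E = E0 + slope*pH
E = -0.252 + (-0.0406)*0.3 = -0.252 + (-0.01218) = -0.26418 V
Rounded to 4 decimal places: E = -0.2642 V

-0.2642 V


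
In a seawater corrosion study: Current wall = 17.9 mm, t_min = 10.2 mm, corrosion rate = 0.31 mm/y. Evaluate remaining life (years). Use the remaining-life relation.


Apply the remaining-life relation: RL = (t_current − t_min) / CR
RL = (17.9 − 10.2) / 0.31 = 7.7 / 0.31 = 24.8 years

24.8 years


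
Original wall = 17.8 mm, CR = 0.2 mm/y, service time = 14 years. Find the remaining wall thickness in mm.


Remaining wall = original − CR × time
t = 17.8 − 0.2*14 = 17.8 − 2.8 = 15.0 mm

15.0 mm


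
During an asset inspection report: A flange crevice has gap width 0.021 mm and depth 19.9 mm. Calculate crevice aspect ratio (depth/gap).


Aspect ratio = depth / gap
Ratio = 19.9 / 0.021 = 947.6

947.6


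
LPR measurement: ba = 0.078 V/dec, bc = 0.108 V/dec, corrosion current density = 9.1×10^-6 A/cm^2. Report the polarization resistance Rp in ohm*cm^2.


Apply the Stern-Geary equation: Rp = ba*bc / (2.303*icorr*(ba+bc))
ba*bc = 0.078*0.108 = 0.008424
ba+bc = 0.186; 2.303*icorr*(ba+bc) = 2.303*9.1×10^-6*0.186 = 3.8980578×10^-6
Rp = 0.008424 / 3.8980578×10^-6 = 2161.1 ohm*cm^2

2161.1 ohm*cm^2


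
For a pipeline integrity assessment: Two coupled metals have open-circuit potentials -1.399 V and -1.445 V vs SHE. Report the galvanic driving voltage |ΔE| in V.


Driving voltage is the absolute potential difference.
|ΔE| = |-1.399 − (-1.445)| = 0.046 V

0.046 V


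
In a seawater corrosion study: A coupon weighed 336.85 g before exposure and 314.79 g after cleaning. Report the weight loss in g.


Weight loss = initial − final
WL = 336.85 − 314.79 = 22.06 g

22.06 g


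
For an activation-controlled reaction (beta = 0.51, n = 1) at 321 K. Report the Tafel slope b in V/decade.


Apply the Tafel slope relation: b = 2.303*R*T/(beta*n*F)
Numerator: 2.303 * 8.314 * 321 = 6146.23
Denominator: 0.51 * 1 * 96485 = 49207.35
b = 6146.23 / 49207.35 = 0.1249 V/decade

0.1249 V/decade


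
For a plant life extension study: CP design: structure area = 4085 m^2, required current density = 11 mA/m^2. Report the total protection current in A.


I = area * current density, then convert mA → A (÷1000)
I = 4085 * 11 / 1000 = 44.94 A

44.94 A


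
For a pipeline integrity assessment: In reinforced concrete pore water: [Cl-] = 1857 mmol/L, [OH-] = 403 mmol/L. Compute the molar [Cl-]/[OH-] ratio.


Threshold parameter = [Cl-] / [OH-] (molar basis; both in mmol/L, so units cancel)
Ratio = 1857 / 403 = 4.61

4.61


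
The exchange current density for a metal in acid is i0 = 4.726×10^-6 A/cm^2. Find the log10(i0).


i0 = 4.726×10^-6 A/cm^2
log10(i0) = -5.326

-5.326


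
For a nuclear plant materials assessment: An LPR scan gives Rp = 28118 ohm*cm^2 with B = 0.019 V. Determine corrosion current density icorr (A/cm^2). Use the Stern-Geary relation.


Apply the Stern-Geary relation: icorr = B / Rp
icorr = 0.019 / 28118 = 6.757×10^-7 A/cm^2

6.757×10^-7 A/cm^2


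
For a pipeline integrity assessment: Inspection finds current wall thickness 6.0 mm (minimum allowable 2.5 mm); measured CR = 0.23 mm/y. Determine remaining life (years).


Apply the remaining-life relation: RL = (t_current − t_min) / CR
RL = (6.0 − 2.5) / 0.23 = 3.5 / 0.23 = 15.2 years

15.2 years


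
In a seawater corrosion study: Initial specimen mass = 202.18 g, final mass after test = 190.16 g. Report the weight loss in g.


Weight loss = initial − final
WL = 202.18 − 190.16 = 12.02 g

12.02 g


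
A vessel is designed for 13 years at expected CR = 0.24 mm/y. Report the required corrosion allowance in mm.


Corrosion allowance = CR × design life
CA = 0.24 * 13 = 3.12 mm

3.12 mm


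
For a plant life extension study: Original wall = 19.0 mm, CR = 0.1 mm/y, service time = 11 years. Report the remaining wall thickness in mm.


Remaining wall = original − CR × time
t = 19.0 − 0.1*11 = 19.0 − 1.1 = 17.9 mm

17.9 mm


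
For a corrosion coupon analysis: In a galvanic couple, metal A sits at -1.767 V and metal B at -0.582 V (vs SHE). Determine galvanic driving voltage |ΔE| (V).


Driving voltage is the absolute potential difference.
|ΔE| = |-1.767 − (-0.582)| = 1.185 V

1.185 V


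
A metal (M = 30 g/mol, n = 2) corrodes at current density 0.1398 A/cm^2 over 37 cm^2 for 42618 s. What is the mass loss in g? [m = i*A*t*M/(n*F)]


Apply Faraday's law: m = i*A*t*M / (n*F)
Total charge passed Q = i*A*t = 0.1398*37*42618 = 220445.8668 C
m = Q*M/(n*F) = 220445.8668*30/(2*96485) = 34.2715 g

34.2715 g


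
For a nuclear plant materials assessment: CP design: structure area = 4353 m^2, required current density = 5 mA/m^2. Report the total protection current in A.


I = area * current density, then convert mA → A (÷1000)
I = 4353 * 5 / 1000 = 21.77 A

21.77 A


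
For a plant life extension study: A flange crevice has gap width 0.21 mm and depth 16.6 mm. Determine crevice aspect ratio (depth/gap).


Aspect ratio = depth / gap
Ratio = 16.6 / 0.21 = 79.0

79.0


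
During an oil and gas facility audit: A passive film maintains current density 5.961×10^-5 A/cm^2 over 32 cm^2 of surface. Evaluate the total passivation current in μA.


I = i_pass * A, then convert A → μA (×10^6)
I = 5.961×10^-5 * 32 * 10^6 = 1907.52 μA

1907.52 μA


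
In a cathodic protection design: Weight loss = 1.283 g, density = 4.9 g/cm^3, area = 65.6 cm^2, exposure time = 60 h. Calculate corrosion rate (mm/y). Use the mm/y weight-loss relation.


Apply the mm/y weight-loss relation: CR = 87600 * W / (D * A * T)
Numerator: 87600 * 1.283 = 112390.8
Denominator: 4.9 * 65.6 * 60 = 19286.4
CR = 112390.8 / 19286.4 = 5.82746 mm/y

5.82746 mm/y


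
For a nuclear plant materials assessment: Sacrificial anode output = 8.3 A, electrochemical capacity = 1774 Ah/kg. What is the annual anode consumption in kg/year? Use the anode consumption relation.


Annual consumption = current * hours per year / capacity
Rate = 8.3 * 8760 / 1774 = 41.0 kg/year

41.0 kg/year


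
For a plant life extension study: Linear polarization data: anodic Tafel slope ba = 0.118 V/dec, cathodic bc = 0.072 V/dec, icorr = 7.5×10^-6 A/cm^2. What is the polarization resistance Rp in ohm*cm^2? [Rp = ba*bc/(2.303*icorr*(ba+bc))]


Apply the Stern-Geary equation: Rp = ba*bc / (2.303*icorr*(ba+bc))
ba*bc = 0.118*0.072 = 0.008496
ba+bc = 0.19; 2.303*icorr*(ba+bc) = 2.303*7.5×10^-6*0.19 = 3.281775×10^-6
Rp = 0.008496 / 3.281775×10^-6 = 2588.8 ohm*cm^2

2588.8 ohm*cm^2


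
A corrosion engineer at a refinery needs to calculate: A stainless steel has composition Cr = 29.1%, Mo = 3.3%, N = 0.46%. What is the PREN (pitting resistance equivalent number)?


Apply the PREN formula: PREN = Cr + 3.3*Mo + 16*N
PREN = 29.1 + 3.3*3.3 + 16*0.46
PREN = 29.1 + 10.89 + 7.36 = 47.35

47.35


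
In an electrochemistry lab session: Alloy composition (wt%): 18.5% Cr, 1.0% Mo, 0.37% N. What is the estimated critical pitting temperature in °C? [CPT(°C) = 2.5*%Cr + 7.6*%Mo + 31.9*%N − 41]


Apply the ASTM G48 empirical CPT estimate: CPT(°C) = 2.5*%Cr + 7.6*%Mo + 31.9*%N − 41
2.5*18.5 = 46.25; 7.6*1.0 = 7.6; 31.9*0.37 = 11.803
CPT = 46.25 + 7.6 + 11.803 − 41 = 24.653 °C
Rounded to 0.1 °C: CPT ≈ 24.7 °C

24.7 °C


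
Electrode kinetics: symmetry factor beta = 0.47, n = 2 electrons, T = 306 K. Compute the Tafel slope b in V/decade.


Apply the Tafel slope relation: b = 2.303*R*T/(beta*n*F)
Numerator: 2.303 * 8.314 * 306 = 5859.03
Denominator: 0.47 * 2 * 96485 = 90695.9
b = 5859.03 / 90695.9 = 0.065 V/decade

0.065 V/decade


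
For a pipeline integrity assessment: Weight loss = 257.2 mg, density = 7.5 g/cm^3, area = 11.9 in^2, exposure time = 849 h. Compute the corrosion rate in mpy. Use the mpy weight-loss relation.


Apply the mpy weight-loss relation: CR = 534 * W / (D * A * T)
Numerator: 534 * 257.2 = 137344.8
Denominator: 7.5 * 11.9 * 849 = 75773.25
CR = 137344.8 / 75773.25 = 1.813 mpy

1.813 mpy


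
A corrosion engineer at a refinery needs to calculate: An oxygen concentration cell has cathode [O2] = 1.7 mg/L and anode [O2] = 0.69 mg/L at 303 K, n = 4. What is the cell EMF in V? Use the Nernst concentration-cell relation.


Apply the Nernst concentration-cell relation: E = (RT/nF)*ln(C_cathode/C_anode)
RT/nF = 8.314*303/(4*96485) = 0.00652729 V
ln(1.7/0.69) = 0.90169
E = 0.00652729 * 0.90169 = 0.00589 V

0.00589 V


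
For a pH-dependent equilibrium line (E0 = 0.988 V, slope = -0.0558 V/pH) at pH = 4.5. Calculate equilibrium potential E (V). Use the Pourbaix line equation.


Apply the Pourbaix line equation: E = E0 + slope*pH
E = 0.988 + (-0.0558)*4.5 = 0.988 + (-0.2511) = 0.7369 V
Rounded to 3 decimal places: E = 0.737 V

0.737 V


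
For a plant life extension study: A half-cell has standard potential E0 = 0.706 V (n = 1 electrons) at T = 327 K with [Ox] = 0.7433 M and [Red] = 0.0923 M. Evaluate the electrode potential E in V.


Apply the Nernst equation: E = E0 + (RT/nF)*ln([Ox]/[Red])
Step 1: RT/nF = 8.314*327/(1*96485) = 0.02817721 V
Step 2: [Ox]/[Red] = 0.7433/0.0923 = 8.053088
Step 3: ln(8.053088) = 2.086056
Step 4: correction = 0.02817721 * 2.086056 = 0.059 V
E = 0.706 + 0.059 = 0.765 V

0.765 V


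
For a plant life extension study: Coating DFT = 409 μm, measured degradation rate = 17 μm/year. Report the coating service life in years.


Service life = thickness / degradation rate
Life = 409 / 17 = 24.1 years

24.1 years


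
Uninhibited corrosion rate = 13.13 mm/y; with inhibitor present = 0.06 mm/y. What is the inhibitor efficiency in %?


Apply the inhibitor-efficiency definition: IE = (CR_blank − CR_inh)/CR_blank × 100
IE = (13.13 − 0.06) / 13.13 × 100
IE = 13.07 / 13.13 × 100 = 99.5 %

99.5 %


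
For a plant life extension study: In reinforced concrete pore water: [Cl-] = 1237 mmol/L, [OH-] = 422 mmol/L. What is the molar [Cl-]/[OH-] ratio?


Threshold parameter = [Cl-] / [OH-] (molar basis; both in mmol/L, so units cancel)
Ratio = 1237 / 422 = 2.93

2.93


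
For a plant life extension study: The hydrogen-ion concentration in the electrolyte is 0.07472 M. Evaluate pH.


pH = −log10[H+]
pH = −log10(0.07472) = 1.13

1.13


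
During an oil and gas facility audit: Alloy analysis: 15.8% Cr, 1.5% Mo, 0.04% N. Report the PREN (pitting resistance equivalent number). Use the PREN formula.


Apply the PREN formula: PREN = Cr + 3.3*Mo + 16*N
PREN = 15.8 + 3.3*1.5 + 16*0.04
PREN = 15.8 + 4.95 + 0.64 = 21.39

21.39


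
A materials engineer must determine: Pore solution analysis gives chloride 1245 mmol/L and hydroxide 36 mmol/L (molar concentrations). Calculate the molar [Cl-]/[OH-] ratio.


Threshold parameter = [Cl-] / [OH-] (molar basis; both in mmol/L, so units cancel)
Ratio = 1245 / 36 = 34.58

34.58


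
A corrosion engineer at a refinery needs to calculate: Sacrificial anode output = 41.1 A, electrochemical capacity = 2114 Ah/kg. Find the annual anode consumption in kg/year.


Annual consumption = current * hours per year / capacity
Rate = 41.1 * 8760 / 2114 = 170.3 kg/year

170.3 kg/year


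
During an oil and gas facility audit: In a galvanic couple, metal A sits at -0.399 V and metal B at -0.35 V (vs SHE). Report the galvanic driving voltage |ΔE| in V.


Driving voltage is the absolute potential difference.
|ΔE| = |-0.399 − (-0.35)| = 0.049 V

0.049 V


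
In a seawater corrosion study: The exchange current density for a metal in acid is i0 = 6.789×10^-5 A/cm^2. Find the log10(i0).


i0 = 6.789×10^-5 A/cm^2
log10(i0) = -4.168

-4.168


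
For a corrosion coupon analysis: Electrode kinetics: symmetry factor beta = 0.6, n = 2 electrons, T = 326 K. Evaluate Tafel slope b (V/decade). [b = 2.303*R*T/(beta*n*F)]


Apply the Tafel slope relation: b = 2.303*R*T/(beta*n*F)
Numerator: 2.303 * 8.314 * 326 = 6241.97
Denominator: 0.6 * 2 * 96485 = 115782.0
b = 6241.97 / 115782.0 = 0.0539 V/decade

0.0539 V/decade


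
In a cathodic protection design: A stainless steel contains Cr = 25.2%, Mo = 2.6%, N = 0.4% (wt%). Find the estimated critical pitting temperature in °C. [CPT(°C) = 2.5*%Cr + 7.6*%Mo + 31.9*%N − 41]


Apply the ASTM G48 empirical CPT estimate: CPT(°C) = 2.5*%Cr + 7.6*%Mo + 31.9*%N − 41
2.5*25.2 = 63; 7.6*2.6 = 19.76; 31.9*0.4 = 12.76
CPT = 63 + 19.76 + 12.76 − 41 = 54.52 °C
Rounded to 0.1 °C: CPT ≈ 54.5 °C

54.5 °C


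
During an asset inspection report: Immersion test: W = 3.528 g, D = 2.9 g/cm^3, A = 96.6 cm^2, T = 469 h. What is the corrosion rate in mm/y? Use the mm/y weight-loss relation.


Apply the mm/y weight-loss relation: CR = 87600 * W / (D * A * T)
Numerator: 87600 * 3.528 = 309052.8
Denominator: 2.9 * 96.6 * 469 = 131385.66
CR = 309052.8 / 131385.66 = 2.3523 mm/y

2.3523 mm/y


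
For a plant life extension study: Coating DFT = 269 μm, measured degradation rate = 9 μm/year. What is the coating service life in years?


Service life = thickness / degradation rate
Life = 269 / 9 = 29.9 years

29.9 years


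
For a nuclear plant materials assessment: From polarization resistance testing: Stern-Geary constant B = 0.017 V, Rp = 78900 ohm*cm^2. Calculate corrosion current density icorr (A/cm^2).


Apply the Stern-Geary relation: icorr = B / Rp
icorr = 0.017 / 78900 = 2.155×10^-7 A/cm^2

2.155×10^-7 A/cm^2


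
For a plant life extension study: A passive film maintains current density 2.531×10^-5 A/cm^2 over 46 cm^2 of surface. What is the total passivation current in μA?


I = i_pass * A, then convert A → μA (×10^6)
I = 2.531×10^-5 * 46 * 10^6 = 1164.26 μA

1164.26 μA


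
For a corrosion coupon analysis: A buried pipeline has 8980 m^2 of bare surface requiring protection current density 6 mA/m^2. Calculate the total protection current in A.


I = area * current density, then convert mA → A (÷1000)
I = 8980 * 6 / 1000 = 53.88 A

53.88 A


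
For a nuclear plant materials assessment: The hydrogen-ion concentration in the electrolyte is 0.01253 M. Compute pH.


pH = −log10[H+]
pH = −log10(0.01253) = 1.9

1.9


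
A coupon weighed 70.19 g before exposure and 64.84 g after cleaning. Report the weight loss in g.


Weight loss = initial − final
WL = 70.19 − 64.84 = 5.35 g

5.35 g


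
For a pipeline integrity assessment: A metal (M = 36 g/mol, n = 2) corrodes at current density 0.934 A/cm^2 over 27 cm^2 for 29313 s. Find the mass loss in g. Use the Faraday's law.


Apply Faraday's law: m = i*A*t*M / (n*F)
Total charge passed Q = i*A*t = 0.934*27*29313 = 739215.234 C
m = Q*M/(n*F) = 739215.234*36/(2*96485) = 137.90614 g

137.90614 g


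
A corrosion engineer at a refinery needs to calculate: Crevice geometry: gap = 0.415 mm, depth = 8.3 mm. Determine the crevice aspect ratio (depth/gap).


Aspect ratio = depth / gap
Ratio = 8.3 / 0.415 = 20.0

20.0


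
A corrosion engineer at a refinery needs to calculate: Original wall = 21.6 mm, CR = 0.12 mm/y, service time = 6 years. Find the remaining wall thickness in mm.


Remaining wall = original − CR × time
t = 21.6 − 0.12*6 = 21.6 − 0.72 = 20.88 mm

20.88 mm


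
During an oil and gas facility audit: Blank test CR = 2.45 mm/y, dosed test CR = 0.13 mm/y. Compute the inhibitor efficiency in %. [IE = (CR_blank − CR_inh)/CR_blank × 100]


Apply the inhibitor-efficiency definition: IE = (CR_blank − CR_inh)/CR_blank × 100
IE = (2.45 − 0.13) / 2.45 × 100
IE = 2.32 / 2.45 × 100 = 94.7 %

94.7 %


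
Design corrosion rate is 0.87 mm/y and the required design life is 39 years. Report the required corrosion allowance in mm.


Corrosion allowance = CR × design life
CA = 0.87 * 39 = 33.93 mm

33.93 mm


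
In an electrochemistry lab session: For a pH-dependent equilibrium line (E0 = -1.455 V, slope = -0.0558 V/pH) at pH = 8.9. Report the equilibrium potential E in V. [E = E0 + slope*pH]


Apply the Pourbaix line equation: E = E0 + slope*pH
E = -1.455 + (-0.0558)*8.9 = -1.455 + (-0.49662) = -1.95162 V
Rounded to 4 decimal places: E = -1.9516 V

-1.9516 V


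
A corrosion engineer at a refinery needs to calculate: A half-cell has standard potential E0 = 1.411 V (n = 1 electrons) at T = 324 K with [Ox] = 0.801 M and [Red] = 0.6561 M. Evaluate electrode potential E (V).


Apply the Nernst equation: E = E0 + (RT/nF)*ln([Ox]/[Red])
Step 1: RT/nF = 8.314*324/(1*96485) = 0.0279187 V
Step 2: [Ox]/[Red] = 0.801/0.6561 = 1.22085
Step 3: ln(1.22085) = 0.199547
Step 4: correction = 0.0279187 * 0.199547 = 0.0056 V
E = 1.411 + 0.0056 = 1.4166 V

1.4166 V


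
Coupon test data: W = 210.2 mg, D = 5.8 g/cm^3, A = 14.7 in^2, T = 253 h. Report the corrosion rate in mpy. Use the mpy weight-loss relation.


Apply the mpy weight-loss relation: CR = 534 * W / (D * A * T)
Numerator: 534 * 210.2 = 112246.8
Denominator: 5.8 * 14.7 * 253 = 21570.78
CR = 112246.8 / 21570.78 = 5.2037 mpy

5.2037 mpy


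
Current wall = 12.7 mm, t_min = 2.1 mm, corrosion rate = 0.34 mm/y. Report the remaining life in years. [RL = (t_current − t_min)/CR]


Apply the remaining-life relation: RL = (t_current − t_min) / CR
RL = (12.7 − 2.1) / 0.34 = 10.6 / 0.34 = 31.2 years

31.2 years


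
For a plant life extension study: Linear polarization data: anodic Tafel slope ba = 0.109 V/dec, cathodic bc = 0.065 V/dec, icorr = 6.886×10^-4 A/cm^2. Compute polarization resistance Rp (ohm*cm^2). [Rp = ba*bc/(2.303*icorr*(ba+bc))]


Apply the Stern-Geary equation: Rp = ba*bc / (2.303*icorr*(ba+bc))
ba*bc = 0.109*0.065 = 0.007085
ba+bc = 0.174; 2.303*icorr*(ba+bc) = 2.303*6.886×10^-4*0.174 = 2.7593717×10^-4
Rp = 0.007085 / 2.7593717×10^-4 = 25.68 ohm*cm^2

25.68 ohm*cm^2


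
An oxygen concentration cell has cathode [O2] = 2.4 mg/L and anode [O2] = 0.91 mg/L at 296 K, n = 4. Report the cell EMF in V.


Apply the Nernst concentration-cell relation: E = (RT/nF)*ln(C_cathode/C_anode)
RT/nF = 8.314*296/(4*96485) = 0.00637649 V
ln(2.4/0.91) = 0.96978
E = 0.00637649 * 0.96978 = 0.00618 V

0.00618 V


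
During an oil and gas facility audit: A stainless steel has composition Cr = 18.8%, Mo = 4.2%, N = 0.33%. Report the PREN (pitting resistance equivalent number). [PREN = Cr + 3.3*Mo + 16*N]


Apply the PREN formula: PREN = Cr + 3.3*Mo + 16*N
PREN = 18.8 + 3.3*4.2 + 16*0.33
PREN = 18.8 + 13.86 + 5.28 = 37.94

37.94


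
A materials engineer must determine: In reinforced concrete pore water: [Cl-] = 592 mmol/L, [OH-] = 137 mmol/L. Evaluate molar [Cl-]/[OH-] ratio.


Threshold parameter = [Cl-] / [OH-] (molar basis; both in mmol/L, so units cancel)
Ratio = 592 / 137 = 4.32

4.32


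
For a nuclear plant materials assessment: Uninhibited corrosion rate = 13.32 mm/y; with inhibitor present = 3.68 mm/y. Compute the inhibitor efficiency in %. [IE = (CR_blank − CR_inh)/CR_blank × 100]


Apply the inhibitor-efficiency definition: IE = (CR_blank − CR_inh)/CR_blank × 100
IE = (13.32 − 3.68) / 13.32 × 100
IE = 9.64 / 13.32 × 100 = 72.4 %

72.4 %


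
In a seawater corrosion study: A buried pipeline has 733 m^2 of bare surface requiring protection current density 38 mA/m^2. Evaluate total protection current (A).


I = area * current density, then convert mA → A (÷1000)
I = 733 * 38 / 1000 = 27.85 A

27.85 A


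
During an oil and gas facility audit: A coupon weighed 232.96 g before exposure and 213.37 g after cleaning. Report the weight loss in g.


Weight loss = initial − final
WL = 232.96 − 213.37 = 19.59 g

19.59 g


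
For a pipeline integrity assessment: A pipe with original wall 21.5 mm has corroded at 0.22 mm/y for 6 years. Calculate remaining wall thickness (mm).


Remaining wall = original − CR × time
t = 21.5 − 0.22*6 = 21.5 − 1.32 = 20.18 mm

20.18 mm


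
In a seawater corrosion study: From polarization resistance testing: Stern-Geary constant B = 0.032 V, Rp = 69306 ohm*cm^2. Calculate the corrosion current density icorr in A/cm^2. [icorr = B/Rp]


Apply the Stern-Geary relation: icorr = B / Rp
icorr = 0.032 / 69306 = 4.617×10^-7 A/cm^2

4.617×10^-7 A/cm^2


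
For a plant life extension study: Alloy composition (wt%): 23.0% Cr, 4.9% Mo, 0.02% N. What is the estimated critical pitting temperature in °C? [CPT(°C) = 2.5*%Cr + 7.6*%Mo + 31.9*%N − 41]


Apply the ASTM G48 empirical CPT estimate: CPT(°C) = 2.5*%Cr + 7.6*%Mo + 31.9*%N − 41
2.5*23.0 = 57.5; 7.6*4.9 = 37.24; 31.9*0.02 = 0.638
CPT = 57.5 + 37.24 + 0.638 − 41 = 54.378 °C
Rounded to 0.1 °C: CPT ≈ 54.4 °C

54.4 °C


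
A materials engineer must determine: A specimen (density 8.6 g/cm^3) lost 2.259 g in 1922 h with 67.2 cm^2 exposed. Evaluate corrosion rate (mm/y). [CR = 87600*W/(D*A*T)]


Apply the mm/y weight-loss relation: CR = 87600 * W / (D * A * T)
Numerator: 87600 * 2.259 = 197888.4
Denominator: 8.6 * 67.2 * 1922 = 1110762.24
CR = 197888.4 / 1110762.24 = 0.17816 mm/y

0.17816 mm/y


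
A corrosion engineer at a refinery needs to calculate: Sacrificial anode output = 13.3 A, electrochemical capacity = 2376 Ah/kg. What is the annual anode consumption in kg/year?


Annual consumption = current * hours per year / capacity
Rate = 13.3 * 8760 / 2376 = 49.0 kg/year

49.0 kg/year


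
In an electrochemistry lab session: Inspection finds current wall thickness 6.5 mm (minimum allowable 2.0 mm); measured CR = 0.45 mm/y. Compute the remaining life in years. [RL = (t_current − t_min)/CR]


Apply the remaining-life relation: RL = (t_current − t_min) / CR
RL = (6.5 − 2.0) / 0.45 = 4.5 / 0.45 = 10.0 years

10.0 years


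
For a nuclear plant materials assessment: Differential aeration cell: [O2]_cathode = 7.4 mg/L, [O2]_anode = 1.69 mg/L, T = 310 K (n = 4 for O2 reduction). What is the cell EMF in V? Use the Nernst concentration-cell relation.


Apply the Nernst concentration-cell relation: E = (RT/nF)*ln(C_cathode/C_anode)
RT/nF = 8.314*310/(4*96485) = 0.00667808 V
ln(7.4/1.69) = 1.47675
E = 0.00667808 * 1.47675 = 0.00986 V

0.00986 V


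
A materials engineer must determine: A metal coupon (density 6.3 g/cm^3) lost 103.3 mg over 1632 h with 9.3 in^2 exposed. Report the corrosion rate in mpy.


Apply the mpy weight-loss relation: CR = 534 * W / (D * A * T)
Numerator: 534 * 103.3 = 55162.2
Denominator: 6.3 * 9.3 * 1632 = 95618.88
CR = 55162.2 / 95618.88 = 0.5769 mpy

0.5769 mpy


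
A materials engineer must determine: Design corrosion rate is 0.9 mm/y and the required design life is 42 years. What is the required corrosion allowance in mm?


Corrosion allowance = CR × design life
CA = 0.9 * 42 = 37.8 mm

37.8 mm


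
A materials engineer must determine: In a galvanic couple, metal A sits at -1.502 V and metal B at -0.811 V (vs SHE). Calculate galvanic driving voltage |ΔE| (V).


Driving voltage is the absolute potential difference.
|ΔE| = |-1.502 − (-0.811)| = 0.691 V

0.691 V


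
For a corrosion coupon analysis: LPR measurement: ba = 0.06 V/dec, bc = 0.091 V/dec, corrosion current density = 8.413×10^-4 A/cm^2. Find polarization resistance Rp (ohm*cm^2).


Apply the Stern-Geary equation: Rp = ba*bc / (2.303*icorr*(ba+bc))
ba*bc = 0.06*0.091 = 0.00546
ba+bc = 0.151; 2.303*icorr*(ba+bc) = 2.303*8.413×10^-4*0.151 = 2.925646×10^-4
Rp = 0.00546 / 2.925646×10^-4 = 18.7 ohm*cm^2

18.7 ohm*cm^2


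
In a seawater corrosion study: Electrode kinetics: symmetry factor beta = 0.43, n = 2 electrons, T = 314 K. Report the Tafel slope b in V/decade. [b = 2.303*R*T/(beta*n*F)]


Apply the Tafel slope relation: b = 2.303*R*T/(beta*n*F)
Numerator: 2.303 * 8.314 * 314 = 6012.2
Denominator: 0.43 * 2 * 96485 = 82977.1
b = 6012.2 / 82977.1 = 0.0725 V/decade

0.0725 V/decade


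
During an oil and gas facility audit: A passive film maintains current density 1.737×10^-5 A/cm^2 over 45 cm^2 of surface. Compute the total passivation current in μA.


I = i_pass * A, then convert A → μA (×10^6)
I = 1.737×10^-5 * 45 * 10^6 = 781.65 μA

781.65 μA


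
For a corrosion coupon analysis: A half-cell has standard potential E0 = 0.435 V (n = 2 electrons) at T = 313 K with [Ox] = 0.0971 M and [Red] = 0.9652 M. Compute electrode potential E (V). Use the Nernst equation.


Apply the Nernst equation: E = E0 + (RT/nF)*ln([Ox]/[Red])
Step 1: RT/nF = 8.314*313/(2*96485) = 0.01348542 V
Step 2: [Ox]/[Red] = 0.0971/0.9652 = 0.100601
Step 3: ln(0.100601) = -2.296593
Step 4: correction = 0.01348542 * -2.296593 = -0.031 V
E = 0.435 + -0.031 = 0.404 V

0.404 V


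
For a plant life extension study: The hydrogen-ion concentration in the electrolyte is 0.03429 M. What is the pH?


pH = −log10[H+]
pH = −log10(0.03429) = 1.46

1.46


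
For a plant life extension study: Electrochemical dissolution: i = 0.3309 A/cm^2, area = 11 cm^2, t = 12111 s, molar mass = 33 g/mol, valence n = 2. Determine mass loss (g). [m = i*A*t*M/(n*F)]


Apply Faraday's law: m = i*A*t*M / (n*F)
Total charge passed Q = i*A*t = 0.3309*11*12111 = 44082.8289 C
m = Q*M/(n*F) = 44082.8289*33/(2*96485) = 7.539 g

7.539 g


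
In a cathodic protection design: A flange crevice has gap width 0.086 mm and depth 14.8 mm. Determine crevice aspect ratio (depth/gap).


Aspect ratio = depth / gap
Ratio = 14.8 / 0.086 = 172.1

172.1


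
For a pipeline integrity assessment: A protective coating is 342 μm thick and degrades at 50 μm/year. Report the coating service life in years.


Service life = thickness / degradation rate
Life = 342 / 50 = 6.8 years

6.8 years


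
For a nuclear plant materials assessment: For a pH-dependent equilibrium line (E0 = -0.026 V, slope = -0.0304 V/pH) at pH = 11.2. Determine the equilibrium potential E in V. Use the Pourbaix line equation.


Apply the Pourbaix line equation: E = E0 + slope*pH
E = -0.026 + (-0.0304)*11.2 = -0.026 + (-0.34048) = -0.36648 V
Rounded to 3 decimal places: E = -0.366 V

-0.366 V


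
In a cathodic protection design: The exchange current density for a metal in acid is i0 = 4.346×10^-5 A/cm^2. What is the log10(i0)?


i0 = 4.346×10^-5 A/cm^2
log10(i0) = -4.362

-4.362


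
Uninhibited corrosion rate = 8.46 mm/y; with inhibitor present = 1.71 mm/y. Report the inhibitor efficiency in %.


Apply the inhibitor-efficiency definition: IE = (CR_blank − CR_inh)/CR_blank × 100
IE = (8.46 − 1.71) / 8.46 × 100
IE = 6.75 / 8.46 × 100 = 79.8 %

79.8 %


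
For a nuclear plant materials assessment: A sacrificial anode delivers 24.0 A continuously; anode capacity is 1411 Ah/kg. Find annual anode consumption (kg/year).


Annual consumption = current * hours per year / capacity
Rate = 24.0 * 8760 / 1411 = 149.0 kg/year

149.0 kg/year


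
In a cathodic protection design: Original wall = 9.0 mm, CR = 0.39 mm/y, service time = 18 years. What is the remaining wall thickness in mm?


Remaining wall = original − CR × time
t = 9.0 − 0.39*18 = 9.0 − 7.02 = 1.98 mm

1.98 mm


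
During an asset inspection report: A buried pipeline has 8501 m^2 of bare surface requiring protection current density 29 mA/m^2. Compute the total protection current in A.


I = area * current density, then convert mA → A (÷1000)
I = 8501 * 29 / 1000 = 246.53 A

246.53 A


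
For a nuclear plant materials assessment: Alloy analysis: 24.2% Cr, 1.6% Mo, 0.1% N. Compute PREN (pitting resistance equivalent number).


Apply the PREN formula: PREN = Cr + 3.3*Mo + 16*N
PREN = 24.2 + 3.3*1.6 + 16*0.1
PREN = 24.2 + 5.28 + 1.6 = 31.08

31.08


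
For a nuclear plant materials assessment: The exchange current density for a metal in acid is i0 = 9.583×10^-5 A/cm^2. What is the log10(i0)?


i0 = 9.583×10^-5 A/cm^2
log10(i0) = -4.018

-4.018


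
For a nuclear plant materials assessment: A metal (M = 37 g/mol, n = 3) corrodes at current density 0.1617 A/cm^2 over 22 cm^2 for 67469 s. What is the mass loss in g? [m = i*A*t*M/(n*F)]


Apply Faraday's law: m = i*A*t*M / (n*F)
Total charge passed Q = i*A*t = 0.1617*22*67469 = 240014.2206 C
m = Q*M/(n*F) = 240014.2206*37/(3*96485) = 30.6802 g

30.6802 g


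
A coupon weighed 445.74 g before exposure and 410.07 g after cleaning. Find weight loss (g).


Weight loss = initial − final
WL = 445.74 − 410.07 = 35.67 g

35.67 g


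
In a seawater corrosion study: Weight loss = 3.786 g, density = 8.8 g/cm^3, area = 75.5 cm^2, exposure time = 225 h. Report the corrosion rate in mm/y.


Apply the mm/y weight-loss relation: CR = 87600 * W / (D * A * T)
Numerator: 87600 * 3.786 = 331653.6
Denominator: 8.8 * 75.5 * 225 = 149490.0
CR = 331653.6 / 149490.0 = 2.2186 mm/y

2.2186 mm/y


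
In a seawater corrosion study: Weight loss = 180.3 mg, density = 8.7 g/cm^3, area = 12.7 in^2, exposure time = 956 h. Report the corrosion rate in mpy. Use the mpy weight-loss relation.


Apply the mpy weight-loss relation: CR = 534 * W / (D * A * T)
Numerator: 534 * 180.3 = 96280.2
Denominator: 8.7 * 12.7 * 956 = 105628.44
CR = 96280.2 / 105628.44 = 0.911 mpy

0.911 mpy


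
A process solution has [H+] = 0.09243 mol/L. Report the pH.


pH = −log10[H+]
pH = −log10(0.09243) = 1.03

1.03


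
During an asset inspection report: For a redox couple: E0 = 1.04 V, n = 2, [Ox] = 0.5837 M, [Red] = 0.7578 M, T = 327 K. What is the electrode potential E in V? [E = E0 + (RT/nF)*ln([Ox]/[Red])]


Apply the Nernst equation: E = E0 + (RT/nF)*ln([Ox]/[Red])
Step 1: RT/nF = 8.314*327/(2*96485) = 0.0140886 V
Step 2: [Ox]/[Red] = 0.5837/0.7578 = 0.770256
Step 3: ln(0.770256) = -0.261032
Step 4: correction = 0.0140886 * -0.261032 = -0.0037 V
E = 1.04 + -0.0037 = 1.0363 V

1.0363 V


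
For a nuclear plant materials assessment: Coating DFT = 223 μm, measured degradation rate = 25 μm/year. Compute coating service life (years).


Service life = thickness / degradation rate
Life = 223 / 25 = 8.9 years

8.9 years


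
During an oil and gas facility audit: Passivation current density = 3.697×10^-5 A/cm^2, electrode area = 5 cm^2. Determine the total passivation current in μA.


I = i_pass * A, then convert A → μA (×10^6)
I = 3.697×10^-5 * 5 * 10^6 = 184.85 μA

184.85 μA


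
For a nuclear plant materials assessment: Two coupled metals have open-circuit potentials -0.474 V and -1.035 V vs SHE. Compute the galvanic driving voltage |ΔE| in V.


Driving voltage is the absolute potential difference.
|ΔE| = |-0.474 − (-1.035)| = 0.561 V

0.561 V


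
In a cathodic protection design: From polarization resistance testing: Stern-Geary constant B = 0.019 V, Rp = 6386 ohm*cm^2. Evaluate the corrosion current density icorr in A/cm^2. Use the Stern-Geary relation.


Apply the Stern-Geary relation: icorr = B / Rp
icorr = 0.019 / 6386 = 2.975×10^-6 A/cm^2

2.975×10^-6 A/cm^2


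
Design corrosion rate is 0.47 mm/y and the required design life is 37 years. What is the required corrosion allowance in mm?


Corrosion allowance = CR × design life
CA = 0.47 * 37 = 17.39 mm

17.39 mm


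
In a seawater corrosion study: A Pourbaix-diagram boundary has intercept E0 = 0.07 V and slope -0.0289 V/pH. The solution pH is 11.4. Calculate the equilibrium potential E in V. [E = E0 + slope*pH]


Apply the Pourbaix line equation: E = E0 + slope*pH
E = 0.07 + (-0.0289)*11.4 = 0.07 + (-0.32946) = -0.25946 V
Rounded to 3 decimal places: E = -0.259 V

-0.259 V


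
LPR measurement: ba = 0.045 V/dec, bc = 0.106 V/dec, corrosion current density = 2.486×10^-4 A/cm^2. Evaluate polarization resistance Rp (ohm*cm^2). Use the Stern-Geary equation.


Apply the Stern-Geary equation: Rp = ba*bc / (2.303*icorr*(ba+bc))
ba*bc = 0.045*0.106 = 0.00477
ba+bc = 0.151; 2.303*icorr*(ba+bc) = 2.303*2.486×10^-4*0.151 = 8.6451396×10^-5
Rp = 0.00477 / 8.6451396×10^-5 = 55.2 ohm*cm^2

55.2 ohm*cm^2


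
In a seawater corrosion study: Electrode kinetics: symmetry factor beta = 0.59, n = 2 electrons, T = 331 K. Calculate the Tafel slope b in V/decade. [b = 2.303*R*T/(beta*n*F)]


Apply the Tafel slope relation: b = 2.303*R*T/(beta*n*F)
Numerator: 2.303 * 8.314 * 331 = 6337.7
Denominator: 0.59 * 2 * 96485 = 113852.3
b = 6337.7 / 113852.3 = 0.056 V/decade

0.056 V/decade


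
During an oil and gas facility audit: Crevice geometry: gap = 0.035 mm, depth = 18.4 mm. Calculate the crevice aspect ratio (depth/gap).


Aspect ratio = depth / gap
Ratio = 18.4 / 0.035 = 525.7

525.7


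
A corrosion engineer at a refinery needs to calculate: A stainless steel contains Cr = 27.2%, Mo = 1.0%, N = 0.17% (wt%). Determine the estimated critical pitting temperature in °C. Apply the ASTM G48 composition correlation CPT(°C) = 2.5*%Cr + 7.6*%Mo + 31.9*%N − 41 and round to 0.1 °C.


Apply the ASTM G48 empirical CPT estimate: CPT(°C) = 2.5*%Cr + 7.6*%Mo + 31.9*%N − 41
2.5*27.2 = 68; 7.6*1.0 = 7.6; 31.9*0.17 = 5.423
CPT = 68 + 7.6 + 5.423 − 41 = 40.023 °C
Rounded to 0.1 °C: CPT ≈ 40.0 °C

40.0 °C


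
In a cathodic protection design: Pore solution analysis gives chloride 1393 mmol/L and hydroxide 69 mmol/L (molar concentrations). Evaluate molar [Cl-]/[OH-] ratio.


Threshold parameter = [Cl-] / [OH-] (molar basis; both in mmol/L, so units cancel)
Ratio = 1393 / 69 = 20.19

20.19


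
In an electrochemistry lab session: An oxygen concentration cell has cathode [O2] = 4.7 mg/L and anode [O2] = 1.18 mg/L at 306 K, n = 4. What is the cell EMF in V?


Apply the Nernst concentration-cell relation: E = (RT/nF)*ln(C_cathode/C_anode)
RT/nF = 8.314*306/(4*96485) = 0.00659192 V
ln(4.7/1.18) = 1.38205
E = 0.00659192 * 1.38205 = 0.00911 V

0.00911 V


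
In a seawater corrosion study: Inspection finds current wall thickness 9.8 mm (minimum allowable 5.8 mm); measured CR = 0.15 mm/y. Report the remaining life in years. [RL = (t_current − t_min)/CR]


Apply the remaining-life relation: RL = (t_current − t_min) / CR
RL = (9.8 − 5.8) / 0.15 = 4.0 / 0.15 = 26.7 years

26.7 years


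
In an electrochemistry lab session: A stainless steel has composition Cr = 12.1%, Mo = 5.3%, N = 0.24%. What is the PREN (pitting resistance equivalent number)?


Apply the PREN formula: PREN = Cr + 3.3*Mo + 16*N
PREN = 12.1 + 3.3*5.3 + 16*0.24
PREN = 12.1 + 17.49 + 3.84 = 33.43

33.43
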